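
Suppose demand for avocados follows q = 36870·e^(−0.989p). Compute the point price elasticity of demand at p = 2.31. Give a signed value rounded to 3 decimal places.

-2.285

dq/dp = −0.989·q = -3712.66. At p = 2.31, q = 3753.95.
Ed = (dq/dp)·(p/q) = (-3712.66) × (2.31/3753.95) = -2.28459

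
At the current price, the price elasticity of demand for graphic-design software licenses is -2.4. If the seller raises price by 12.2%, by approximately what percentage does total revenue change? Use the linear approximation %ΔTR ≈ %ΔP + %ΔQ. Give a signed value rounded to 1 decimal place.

%ΔQ ≈ Ed × %ΔP = (-2.4) × (+12.2%) = -29.2800%
%ΔTR ≈ %ΔP + %ΔQ = (+12.2%) + (-29.2800%) = -17.0800%

-17.1%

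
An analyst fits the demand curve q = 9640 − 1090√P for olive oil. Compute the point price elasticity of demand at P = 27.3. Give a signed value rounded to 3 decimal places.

-0.722

dq/dP = −1090/(2√P) = -104.307. At P = 27.3, q = 3944.82.
Ed = (dq/dP)·(P/q) = (-104.307) × (27.3/3944.82) = -0.72185…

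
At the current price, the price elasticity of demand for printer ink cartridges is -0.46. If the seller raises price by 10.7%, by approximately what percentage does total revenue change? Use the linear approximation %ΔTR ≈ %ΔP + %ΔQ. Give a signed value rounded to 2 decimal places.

+5.78%

%ΔQ ≈ Ed × %ΔP = (-0.46) × (+10.7%) = -4.9220%
%ΔTR ≈ %ΔP + %ΔQ = (+10.7%) + (-4.9220%) = +5.7780%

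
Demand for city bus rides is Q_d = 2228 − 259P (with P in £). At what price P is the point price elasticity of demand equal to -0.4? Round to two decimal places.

Ed = −259P/(2228 − 259P). Set this equal to -0.4:
259P = 0.4·(2228 − 259P) ⇒ 259P(1 + 0.4) = 0.4·2228
P = 0.4·2228 / (259·1.4) = 2.4578…

2.46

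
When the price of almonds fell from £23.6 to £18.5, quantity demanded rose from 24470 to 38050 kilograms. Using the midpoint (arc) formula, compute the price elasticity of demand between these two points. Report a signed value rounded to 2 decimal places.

%ΔQ = (38050 − 24470) / [(24470 + 38050)/2] = 13580/31260 = 0.434420…
%ΔP = (18.5 − 23.6) / [(23.6 + 18.5)/2] = -5.1/21.05 = -0.242280…
Arc Ed = %ΔQ / %ΔP = (13580/31260) / (-5.1/21.05) = -1.7930…

-1.79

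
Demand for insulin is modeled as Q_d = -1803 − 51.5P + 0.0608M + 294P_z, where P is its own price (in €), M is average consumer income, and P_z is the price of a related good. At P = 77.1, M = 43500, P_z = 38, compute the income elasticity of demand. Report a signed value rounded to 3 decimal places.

At the given values, Q_d = -1803 − 51.5(77.1) + 0.0608(43500) + 294(38) = 8043.15.
∂Q_d/∂M = 0.0608.
E = (0.0608) × (43500/8043.15) = 0.32882…

0.329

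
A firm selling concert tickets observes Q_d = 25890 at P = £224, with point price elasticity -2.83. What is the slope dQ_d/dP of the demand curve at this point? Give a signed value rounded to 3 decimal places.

Ed = (dQ_d/dP)·(P/Q_d) ⇒ dQ_d/dP = Ed·Q_d/P = (-2.83)·25890/224 = -327.09241…

-327.092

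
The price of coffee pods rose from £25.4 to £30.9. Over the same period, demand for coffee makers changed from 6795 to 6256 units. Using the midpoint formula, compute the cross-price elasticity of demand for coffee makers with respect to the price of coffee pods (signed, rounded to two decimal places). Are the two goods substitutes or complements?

-0.42; complements

%ΔQ_{coffee makers} = (6256 − 6795)/avg = -539/6525.5 = -0.082599…
%ΔP_{coffee pods} = (30.9 − 25.4)/avg = 5.5/28.15 = 0.195381…
E_cross = (-539/6525.5) / (5.5/28.15) = -0.4227…
E_cross < 0 ⇒ the goods are complements.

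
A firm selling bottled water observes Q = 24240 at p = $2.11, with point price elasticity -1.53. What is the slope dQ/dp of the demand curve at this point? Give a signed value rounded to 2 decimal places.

Ed = (dQ/dp)·(p/Q) ⇒ dQ/dp = Ed·Q/p = (-1.53)·24240/2.11 = -17576.8720…

-17576.87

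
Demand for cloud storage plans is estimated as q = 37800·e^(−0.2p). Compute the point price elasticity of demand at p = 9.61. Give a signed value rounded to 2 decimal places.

dq/dp = −0.2·q = -1106.13. At p = 9.61, q = 5530.67.
Ed = (dq/dp)·(p/q) = (-1106.13) × (9.61/5530.67) = -1.922

-1.92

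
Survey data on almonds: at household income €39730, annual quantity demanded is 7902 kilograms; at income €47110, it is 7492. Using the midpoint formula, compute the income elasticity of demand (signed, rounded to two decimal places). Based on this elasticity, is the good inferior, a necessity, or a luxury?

-0.31; inferior

%ΔQ = (7492 − 7902)/[( 7902 + 7492)/2] = -410/7697 = -0.053267…
%ΔIncome = (47110 − 39730)/[( 39730 + 47110)/2] = 7380/43420 = 0.169967…
E_income = (-410/7697) / (7380/43420) = -0.3133…
E_income < 0 ⇒ inferior good.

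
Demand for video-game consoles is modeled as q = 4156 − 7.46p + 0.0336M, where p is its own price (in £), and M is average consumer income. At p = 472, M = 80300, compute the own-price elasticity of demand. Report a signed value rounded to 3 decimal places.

-1.056

At the given values, q = 4156 − 7.46(472) + 0.0336(80300) = 3332.96.
∂q/∂p = −7.46.
E = (-7.46) × (472/3332.96) = -1.05645…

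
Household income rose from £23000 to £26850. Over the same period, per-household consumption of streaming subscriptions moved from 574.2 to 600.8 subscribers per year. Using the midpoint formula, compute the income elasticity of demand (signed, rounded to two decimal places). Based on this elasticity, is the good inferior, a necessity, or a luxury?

0.29; necessity

%ΔQ = (600.8 − 574.2)/[( 574.2 + 600.8)/2] = 26.6/587.5 = 0.045276…
%ΔIncome = (26850 − 23000)/[( 23000 + 26850)/2] = 3850/24925 = 0.154463…
E_income = (26.6/587.5) / (3850/24925) = 0.2931…
0 < E_income < 1 ⇒ normal good, necessity.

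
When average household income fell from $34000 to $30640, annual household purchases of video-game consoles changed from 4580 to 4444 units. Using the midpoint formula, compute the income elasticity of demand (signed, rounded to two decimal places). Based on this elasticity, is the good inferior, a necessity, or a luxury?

0.29; necessity

%ΔQ = (4444 − 4580)/[( 4580 + 4444)/2] = -136/4512 = -0.030141…
%ΔIncome = (30640 − 34000)/[( 34000 + 30640)/2] = -3360/32320 = -0.103960…
E_income = (-136/4512) / (-3360/32320) = 0.2899…
0 < E_income < 1 ⇒ normal good, necessity.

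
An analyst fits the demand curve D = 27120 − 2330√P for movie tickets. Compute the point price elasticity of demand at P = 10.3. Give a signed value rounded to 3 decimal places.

dD/dP = −2330/(2√P) = -363.001. At P = 10.3, D = 19642.2.
Ed = (dD/dP)·(P/D) = (-363.001) × (10.3/19642.2) = -0.19035…

-0.190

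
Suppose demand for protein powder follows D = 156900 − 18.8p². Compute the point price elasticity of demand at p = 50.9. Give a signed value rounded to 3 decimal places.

dD/dp = −2·18.8·p = -1913.84. At p = 50.9, D = 108192.772.
Ed = (dD/dp)·(p/D) = (-1913.84) × (50.9/108192.772) = -0.90037…

-0.900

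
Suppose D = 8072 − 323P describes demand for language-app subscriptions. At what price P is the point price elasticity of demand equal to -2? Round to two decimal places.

Ed = −323P/(8072 − 323P). Set this equal to -2:
323P = 2·(8072 − 323P) ⇒ 323P(1 + 2) = 2·8072
P = 2·8072 / (323·3) = 16.6604…

16.66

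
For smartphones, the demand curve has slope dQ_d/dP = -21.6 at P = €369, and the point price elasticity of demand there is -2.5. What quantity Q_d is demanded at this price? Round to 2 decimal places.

Ed = (dQ_d/dP)·(P/Q_d) ⇒ Q_d = (dQ_d/dP)·P/Ed = (-21.6)·369/(-2.5) = 3188.16

3188.16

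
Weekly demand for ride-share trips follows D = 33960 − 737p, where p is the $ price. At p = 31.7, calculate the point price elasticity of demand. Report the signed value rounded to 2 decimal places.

dD/dp = −737. At p = 31.7, D = 33960 − 737(31.7) = 10597.1.
Ed = (dD/dp)·(p/D) = −737 × (31.7/10597.1) = -2.2046…

-2.20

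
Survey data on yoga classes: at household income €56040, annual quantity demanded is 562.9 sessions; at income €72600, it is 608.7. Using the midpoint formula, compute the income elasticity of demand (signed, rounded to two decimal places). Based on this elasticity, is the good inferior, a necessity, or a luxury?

0.30; necessity

%ΔQ = (608.7 − 562.9)/[( 562.9 + 608.7)/2] = 45.8/585.8 = 0.078183…
%ΔIncome = (72600 − 56040)/[( 56040 + 72600)/2] = 16560/64320 = 0.257462…
E_income = (45.8/585.8) / (16560/64320) = 0.3036…
0 < E_income < 1 ⇒ normal good, necessity.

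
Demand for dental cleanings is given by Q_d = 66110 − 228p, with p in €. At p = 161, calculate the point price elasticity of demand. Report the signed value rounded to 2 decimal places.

dQ_d/dp = −228. At p = 161, Q_d = 66110 − 228(161) = 29402.
Ed = (dQ_d/dp)·(p/Q_d) = −228 × (161/29402) = -1.2484…

-1.25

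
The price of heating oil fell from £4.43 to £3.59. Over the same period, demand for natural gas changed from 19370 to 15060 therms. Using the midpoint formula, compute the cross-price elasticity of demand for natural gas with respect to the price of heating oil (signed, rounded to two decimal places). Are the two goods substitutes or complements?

%ΔQ_{natural gas} = (15060 − 19370)/avg = -4310/17215 = -0.250363…
%ΔP_{heating oil} = (3.59 − 4.43)/avg = -0.84/4.01 = -0.209476…
E_cross = (-4310/17215) / (-0.84/4.01) = 1.1951…
E_cross > 0 ⇒ the goods are substitutes.

1.20; substitutes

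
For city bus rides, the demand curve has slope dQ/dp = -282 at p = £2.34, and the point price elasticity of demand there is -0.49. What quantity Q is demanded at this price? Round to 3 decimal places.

Ed = (dQ/dp)·(p/Q) ⇒ Q = (dQ/dp)·p/Ed = (-282)·2.34/(-0.49) = 1346.69387…

1346.694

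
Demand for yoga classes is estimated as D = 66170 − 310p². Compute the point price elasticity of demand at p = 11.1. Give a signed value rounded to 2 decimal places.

dD/dp = −2·310·p = -6882. At p = 11.1, D = 27974.9.
Ed = (dD/dp)·(p/D) = (-6882) × (11.1/27974.9) = -2.7306…

-2.73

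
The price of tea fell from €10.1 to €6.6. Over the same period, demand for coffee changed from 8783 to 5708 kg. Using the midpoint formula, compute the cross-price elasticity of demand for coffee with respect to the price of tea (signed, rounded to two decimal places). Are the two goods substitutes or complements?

%ΔQ_{coffee} = (5708 − 8783)/avg = -3075/7245.5 = -0.424401…
%ΔP_{tea} = (6.6 − 10.1)/avg = -3.5/8.35 = -0.419161…
E_cross = (-3075/7245.5) / (-3.5/8.35) = 1.0125…
E_cross > 0 ⇒ the goods are substitutes.

1.01; substitutes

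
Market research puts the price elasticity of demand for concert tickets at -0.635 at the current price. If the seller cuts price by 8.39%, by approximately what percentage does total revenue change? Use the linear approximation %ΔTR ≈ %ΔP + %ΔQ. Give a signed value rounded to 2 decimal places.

%ΔQ ≈ Ed × %ΔP = (-0.635) × (-8.39%) = +5.3277%
%ΔTR ≈ %ΔP + %ΔQ = (-8.39%) + (+5.3277%) = -3.0624%

-3.06%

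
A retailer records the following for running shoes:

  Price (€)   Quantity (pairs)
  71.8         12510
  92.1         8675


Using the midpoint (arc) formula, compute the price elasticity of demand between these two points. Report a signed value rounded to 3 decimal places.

-1.462

%ΔQ = (8675 − 12510) / [(12510 + 8675)/2] = -3835/10592.5 = -0.362048…
%ΔP = (92.1 − 71.8) / [(71.8 + 92.1)/2] = 20.3/81.95 = 0.247712…
Arc Ed = %ΔQ / %ΔP = (-3835/10592.5) / (20.3/81.95) = -1.46157…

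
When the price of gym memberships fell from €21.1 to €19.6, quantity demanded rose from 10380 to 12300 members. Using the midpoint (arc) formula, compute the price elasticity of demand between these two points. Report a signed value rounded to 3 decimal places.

-2.297

%ΔQ = (12300 − 10380) / [(10380 + 12300)/2] = 1920/11340 = 0.169312…
%ΔP = (19.6 − 21.1) / [(21.1 + 19.6)/2] = -1.5/20.35 = -0.073710…
Arc Ed = %ΔQ / %ΔP = (1920/11340) / (-1.5/20.35) = -2.29700…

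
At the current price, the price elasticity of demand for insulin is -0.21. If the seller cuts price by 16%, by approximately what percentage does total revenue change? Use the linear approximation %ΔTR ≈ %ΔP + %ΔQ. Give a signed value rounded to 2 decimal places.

-12.64%

%ΔQ ≈ Ed × %ΔP = (-0.21) × (-16%) = +3.3600%
%ΔTR ≈ %ΔP + %ΔQ = (-16%) + (+3.3600%) = -12.6400%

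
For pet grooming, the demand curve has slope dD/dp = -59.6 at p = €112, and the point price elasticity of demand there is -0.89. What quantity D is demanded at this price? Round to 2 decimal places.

7500.22

Ed = (dD/dp)·(p/D) ⇒ D = (dD/dp)·p/Ed = (-59.6)·112/(-0.89) = 7500.2247…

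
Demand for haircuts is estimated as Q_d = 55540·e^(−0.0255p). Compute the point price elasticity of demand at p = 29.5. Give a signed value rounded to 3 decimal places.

-0.752

dQ_d/dp = −0.0255·Q_d = -667.495. At p = 29.5, Q_d = 26176.3.
Ed = (dQ_d/dp)·(p/Q_d) = (-667.495) × (29.5/26176.3) = -0.75225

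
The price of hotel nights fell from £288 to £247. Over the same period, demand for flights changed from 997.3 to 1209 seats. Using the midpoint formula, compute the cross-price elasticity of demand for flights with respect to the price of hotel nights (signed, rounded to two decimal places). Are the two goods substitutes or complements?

%ΔQ_{flights} = (1209 − 997.3)/avg = 211.7/1103.15 = 0.191904…
%ΔP_{hotel nights} = (247 − 288)/avg = -41/267.5 = -0.153271…
E_cross = (211.7/1103.15) / (-41/267.5) = -1.2520…
E_cross < 0 ⇒ the goods are complements.

-1.25; complements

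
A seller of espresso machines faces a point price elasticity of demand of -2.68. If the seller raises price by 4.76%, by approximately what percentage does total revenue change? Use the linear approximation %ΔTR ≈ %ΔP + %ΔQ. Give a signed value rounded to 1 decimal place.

%ΔQ ≈ Ed × %ΔP = (-2.68) × (+4.76%) = -12.7568%
%ΔTR ≈ %ΔP + %ΔQ = (+4.76%) + (-12.7568%) = -7.9968%

-8.0%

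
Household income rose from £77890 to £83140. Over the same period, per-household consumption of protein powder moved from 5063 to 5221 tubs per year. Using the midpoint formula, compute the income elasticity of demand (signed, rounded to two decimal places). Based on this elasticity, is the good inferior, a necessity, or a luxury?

0.47; necessity

%ΔQ = (5221 − 5063)/[( 5063 + 5221)/2] = 158/5142 = 0.030727…
%ΔIncome = (83140 − 77890)/[( 77890 + 83140)/2] = 5250/80515 = 0.065205…
E_income = (158/5142) / (5250/80515) = 0.4712…
0 < E_income < 1 ⇒ normal good, necessity.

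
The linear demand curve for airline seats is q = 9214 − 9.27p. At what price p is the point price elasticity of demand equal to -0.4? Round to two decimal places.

Ed = −9.27p/(9214 − 9.27p). Set this equal to -0.4:
9.27p = 0.4·(9214 − 9.27p) ⇒ 9.27p(1 + 0.4) = 0.4·9214
p = 0.4·9214 / (9.27·1.4) = 283.9882…

283.99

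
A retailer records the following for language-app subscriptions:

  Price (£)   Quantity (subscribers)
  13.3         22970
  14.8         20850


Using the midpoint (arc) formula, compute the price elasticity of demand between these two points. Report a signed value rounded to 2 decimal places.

%ΔQ = (20850 − 22970) / [(22970 + 20850)/2] = -2120/21910 = -0.096759…
%ΔP = (14.8 − 13.3) / [(13.3 + 14.8)/2] = 1.5/14.05 = 0.106761…
Arc Ed = %ΔQ / %ΔP = (-2120/21910) / (1.5/14.05) = -0.9063…

-0.91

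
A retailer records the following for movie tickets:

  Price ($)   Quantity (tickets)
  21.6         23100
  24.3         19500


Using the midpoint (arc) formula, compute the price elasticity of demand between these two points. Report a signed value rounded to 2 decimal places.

%ΔQ = (19500 − 23100) / [(23100 + 19500)/2] = -3600/21300 = -0.169014…
%ΔP = (24.3 − 21.6) / [(21.6 + 24.3)/2] = 2.7/22.95 = 0.117647…
Arc Ed = %ΔQ / %ΔP = (-3600/21300) / (2.7/22.95) = -1.4366…

-1.44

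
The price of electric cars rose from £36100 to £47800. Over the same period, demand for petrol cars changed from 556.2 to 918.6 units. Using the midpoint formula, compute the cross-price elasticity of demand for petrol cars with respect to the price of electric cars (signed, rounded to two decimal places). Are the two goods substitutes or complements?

1.76; substitutes

%ΔQ_{petrol cars} = (918.6 − 556.2)/avg = 362.4/737.4 = 0.491456…
%ΔP_{electric cars} = (47800 − 36100)/avg = 11700/41950 = 0.278903…
E_cross = (362.4/737.4) / (11700/41950) = 1.7621…
E_cross > 0 ⇒ the goods are substitutes.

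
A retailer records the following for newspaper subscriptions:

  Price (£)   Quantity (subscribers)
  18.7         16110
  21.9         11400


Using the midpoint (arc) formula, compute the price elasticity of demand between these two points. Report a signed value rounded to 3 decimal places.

-2.172

%ΔQ = (11400 − 16110) / [(16110 + 11400)/2] = -4710/13755 = -0.342420…
%ΔP = (21.9 − 18.7) / [(18.7 + 21.9)/2] = 3.2/20.3 = 0.157635…
Arc Ed = %ΔQ / %ΔP = (-4710/13755) / (3.2/20.3) = -2.17223…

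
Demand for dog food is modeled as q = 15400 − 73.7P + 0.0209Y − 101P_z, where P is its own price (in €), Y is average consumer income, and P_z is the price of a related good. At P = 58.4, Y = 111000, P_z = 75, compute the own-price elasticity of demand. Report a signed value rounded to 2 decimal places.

At the given values, q = 15400 − 73.7(58.4) + 0.0209(111000) − 101(75) = 5840.82.
∂q/∂P = −73.7.
E = (-73.7) × (58.4/5840.82) = -0.7368…

-0.74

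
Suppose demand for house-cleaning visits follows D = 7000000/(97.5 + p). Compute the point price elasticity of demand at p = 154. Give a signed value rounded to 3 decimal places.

-0.612

dD/dp = −7000000/(97.5 + p)² = -110.668. At p = 154, D = 27833.
Ed = (dD/dp)·(p/D) = (-110.668) × (154/27833) = -0.61232…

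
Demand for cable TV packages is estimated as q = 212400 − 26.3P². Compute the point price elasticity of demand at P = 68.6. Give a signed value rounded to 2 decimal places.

-2.79

dq/dP = −2·26.3·P = -3608.36. At P = 68.6, q = 88633.252.
Ed = (dq/dP)·(P/q) = (-3608.36) × (68.6/88633.252) = -2.7927…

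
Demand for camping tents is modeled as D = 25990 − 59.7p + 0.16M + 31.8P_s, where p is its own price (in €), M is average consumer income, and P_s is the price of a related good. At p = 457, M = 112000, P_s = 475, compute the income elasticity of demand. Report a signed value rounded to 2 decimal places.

At the given values, D = 25990 − 59.7(457) + 0.16(112000) + 31.8(475) = 31732.1.
∂D/∂M = 0.16.
E = (0.16) × (112000/31732.1) = 0.5647…

0.56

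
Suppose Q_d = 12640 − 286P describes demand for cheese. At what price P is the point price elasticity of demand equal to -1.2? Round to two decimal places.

Ed = −286P/(12640 − 286P). Set this equal to -1.2:
286P = 1.2·(12640 − 286P) ⇒ 286P(1 + 1.2) = 1.2·12640
P = 1.2·12640 / (286·2.2) = 24.1068…

24.11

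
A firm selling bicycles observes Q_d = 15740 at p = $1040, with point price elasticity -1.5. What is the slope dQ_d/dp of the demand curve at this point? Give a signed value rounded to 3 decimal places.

-22.702

Ed = (dQ_d/dp)·(p/Q_d) ⇒ dQ_d/dp = Ed·Q_d/p = (-1.5)·15740/1040 = -22.70192…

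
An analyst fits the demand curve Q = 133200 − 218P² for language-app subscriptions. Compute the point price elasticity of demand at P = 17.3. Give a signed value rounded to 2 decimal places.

dQ/dP = −2·218·P = -7542.8. At P = 17.3, Q = 67954.78.
Ed = (dQ/dP)·(P/Q) = (-7542.8) × (17.3/67954.78) = -1.9202…

-1.92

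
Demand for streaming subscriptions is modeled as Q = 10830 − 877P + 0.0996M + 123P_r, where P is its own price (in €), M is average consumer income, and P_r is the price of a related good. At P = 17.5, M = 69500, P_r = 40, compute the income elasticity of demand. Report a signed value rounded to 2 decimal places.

0.95

At the given values, Q = 10830 − 877(17.5) + 0.0996(69500) + 123(40) = 7324.7.
∂Q/∂M = 0.0996.
E = (0.0996) × (69500/7324.7) = 0.9450…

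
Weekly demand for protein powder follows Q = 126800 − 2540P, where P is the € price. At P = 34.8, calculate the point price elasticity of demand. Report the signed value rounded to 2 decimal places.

-2.30

dQ/dP = −2540. At P = 34.8, Q = 126800 − 2540(34.8) = 38408.
Ed = (dQ/dP)·(P/Q) = −2540 × (34.8/38408) = -2.3013…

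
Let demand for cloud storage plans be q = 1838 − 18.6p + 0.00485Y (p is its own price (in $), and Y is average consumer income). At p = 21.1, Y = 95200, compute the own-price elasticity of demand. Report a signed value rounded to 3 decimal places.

At the given values, q = 1838 − 18.6(21.1) + 0.00485(95200) = 1907.26.
∂q/∂p = −18.6.
E = (-18.6) × (21.1/1907.26) = -0.20577…

-0.206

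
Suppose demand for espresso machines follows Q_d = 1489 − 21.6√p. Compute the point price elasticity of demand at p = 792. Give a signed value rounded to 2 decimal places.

-0.34

dQ_d/dp = −21.6/(2√p) = -0.383761. At p = 792, Q_d = 881.122.
Ed = (dQ_d/dp)·(p/Q_d) = (-0.383761) × (792/881.122) = -0.3449…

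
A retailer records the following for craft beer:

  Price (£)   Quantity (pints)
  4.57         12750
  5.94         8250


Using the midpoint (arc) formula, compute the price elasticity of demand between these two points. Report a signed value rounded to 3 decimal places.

-1.644

%ΔQ = (8250 − 12750) / [(12750 + 8250)/2] = -4500/10500 = -0.428571…
%ΔP = (5.94 − 4.57) / [(4.57 + 5.94)/2] = 1.37/5.255 = 0.260704…
Arc Ed = %ΔQ / %ΔP = (-4500/10500) / (1.37/5.255) = -1.64389…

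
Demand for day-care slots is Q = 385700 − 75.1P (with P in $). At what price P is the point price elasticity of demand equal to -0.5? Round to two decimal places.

Ed = −75.1P/(385700 − 75.1P). Set this equal to -0.5:
75.1P = 0.5·(385700 − 75.1P) ⇒ 75.1P(1 + 0.5) = 0.5·385700
P = 0.5·385700 / (75.1·1.5) = 1711.9396…

1711.94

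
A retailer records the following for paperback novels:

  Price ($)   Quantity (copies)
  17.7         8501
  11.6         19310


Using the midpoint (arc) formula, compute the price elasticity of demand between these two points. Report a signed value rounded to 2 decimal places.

-1.87

%ΔQ = (19310 − 8501) / [(8501 + 19310)/2] = 10809/13905.5 = 0.777318…
%ΔP = (11.6 − 17.7) / [(17.7 + 11.6)/2] = -6.1/14.65 = -0.416382…
Arc Ed = %ΔQ / %ΔP = (10809/13905.5) / (-6.1/14.65) = -1.8668…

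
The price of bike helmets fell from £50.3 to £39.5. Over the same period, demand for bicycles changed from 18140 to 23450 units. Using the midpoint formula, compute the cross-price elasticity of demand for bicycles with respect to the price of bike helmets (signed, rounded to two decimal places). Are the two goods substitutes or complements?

-1.06; complements

%ΔQ_{bicycles} = (23450 − 18140)/avg = 5310/20795 = 0.255349…
%ΔP_{bike helmets} = (39.5 − 50.3)/avg = -10.8/44.9 = -0.240534…
E_cross = (5310/20795) / (-10.8/44.9) = -1.0615…
E_cross < 0 ⇒ the goods are complements.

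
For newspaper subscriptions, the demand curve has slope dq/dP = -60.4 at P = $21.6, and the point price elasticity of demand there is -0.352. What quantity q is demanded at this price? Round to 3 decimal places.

Ed = (dq/dP)·(P/q) ⇒ q = (dq/dP)·P/Ed = (-60.4)·21.6/(-0.352) = 3706.36363…

3706.364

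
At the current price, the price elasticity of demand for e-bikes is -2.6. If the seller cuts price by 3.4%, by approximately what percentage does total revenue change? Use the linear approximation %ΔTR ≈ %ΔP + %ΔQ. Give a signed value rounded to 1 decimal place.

+5.4%

%ΔQ ≈ Ed × %ΔP = (-2.6) × (-3.4%) = +8.8400%
%ΔTR ≈ %ΔP + %ΔQ = (-3.4%) + (+8.8400%) = +5.4400%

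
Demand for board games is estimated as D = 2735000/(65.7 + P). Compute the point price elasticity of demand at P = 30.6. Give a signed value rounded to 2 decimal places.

-0.32

dD/dP = −2735000/(65.7 + P)² = -294.92. At P = 30.6, D = 28400.8.
Ed = (dD/dP)·(P/D) = (-294.92) × (30.6/28400.8) = -0.3177…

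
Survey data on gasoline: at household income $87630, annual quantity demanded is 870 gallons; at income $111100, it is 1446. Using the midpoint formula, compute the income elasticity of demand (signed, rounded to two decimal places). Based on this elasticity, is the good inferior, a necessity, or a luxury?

2.11; luxury

%ΔQ = (1446 − 870)/[( 870 + 1446)/2] = 576/1158 = 0.497409…
%ΔIncome = (111100 − 87630)/[( 87630 + 111100)/2] = 23470/99365 = 0.236199…
E_income = (576/1158) / (23470/99365) = 2.1058…
E_income > 1 ⇒ normal good, luxury.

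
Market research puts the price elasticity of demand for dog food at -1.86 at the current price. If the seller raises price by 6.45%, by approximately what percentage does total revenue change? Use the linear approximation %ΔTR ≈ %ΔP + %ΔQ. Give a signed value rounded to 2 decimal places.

-5.55%

%ΔQ ≈ Ed × %ΔP = (-1.86) × (+6.45%) = -11.9970%
%ΔTR ≈ %ΔP + %ΔQ = (+6.45%) + (-11.9970%) = -5.5470%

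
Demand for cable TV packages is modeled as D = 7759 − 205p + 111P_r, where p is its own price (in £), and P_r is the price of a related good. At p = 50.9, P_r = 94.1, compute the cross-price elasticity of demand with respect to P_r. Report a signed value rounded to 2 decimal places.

At the given values, D = 7759 − 205(50.9) + 111(94.1) = 7769.6.
∂D/∂P_r = 111.
E = (111) × (94.1/7769.6) = 1.3443…

1.34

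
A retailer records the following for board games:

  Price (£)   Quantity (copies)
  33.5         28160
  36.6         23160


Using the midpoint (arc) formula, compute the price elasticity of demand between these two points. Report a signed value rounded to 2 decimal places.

-2.20

%ΔQ = (23160 − 28160) / [(28160 + 23160)/2] = -5000/25660 = -0.194855…
%ΔP = (36.6 − 33.5) / [(33.5 + 36.6)/2] = 3.1/35.05 = 0.088445…
Arc Ed = %ΔQ / %ΔP = (-5000/25660) / (3.1/35.05) = -2.2031…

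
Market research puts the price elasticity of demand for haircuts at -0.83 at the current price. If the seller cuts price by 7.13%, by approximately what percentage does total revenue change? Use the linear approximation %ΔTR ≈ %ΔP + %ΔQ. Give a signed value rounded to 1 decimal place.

-1.2%

%ΔQ ≈ Ed × %ΔP = (-0.83) × (-7.13%) = +5.9179%
%ΔTR ≈ %ΔP + %ΔQ = (-7.13%) + (+5.9179%) = -1.2121%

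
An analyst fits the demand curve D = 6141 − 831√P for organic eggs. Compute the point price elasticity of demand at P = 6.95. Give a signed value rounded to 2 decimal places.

-0.28

dD/dP = −831/(2√P) = -157.608. At P = 6.95, D = 3950.25.
Ed = (dD/dP)·(P/D) = (-157.608) × (6.95/3950.25) = -0.2772…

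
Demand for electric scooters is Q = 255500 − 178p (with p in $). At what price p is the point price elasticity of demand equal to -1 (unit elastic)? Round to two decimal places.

717.70

Ed = −178p/(255500 − 178p). Set this equal to -1:
178p = 1·(255500 − 178p) ⇒ 178p(1 + 1) = 1·255500
p = 1·255500 / (178·2) = 717.6966…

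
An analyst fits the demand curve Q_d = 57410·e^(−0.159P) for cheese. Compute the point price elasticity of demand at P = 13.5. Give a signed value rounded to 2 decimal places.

dQ_d/dP = −0.159·Q_d = -1067.02. At P = 13.5, Q_d = 6710.8.
Ed = (dQ_d/dP)·(P/Q_d) = (-1067.02) × (13.5/6710.8) = -2.1465

-2.15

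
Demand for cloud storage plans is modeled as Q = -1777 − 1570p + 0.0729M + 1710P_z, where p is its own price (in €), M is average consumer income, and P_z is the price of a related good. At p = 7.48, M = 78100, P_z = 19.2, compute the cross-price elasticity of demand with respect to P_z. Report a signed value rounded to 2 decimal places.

At the given values, Q = -1777 − 1570(7.48) + 0.0729(78100) + 1710(19.2) = 25004.89.
∂Q/∂P_z = 1710.
E = (1710) × (19.2/25004.89) = 1.3130…

1.31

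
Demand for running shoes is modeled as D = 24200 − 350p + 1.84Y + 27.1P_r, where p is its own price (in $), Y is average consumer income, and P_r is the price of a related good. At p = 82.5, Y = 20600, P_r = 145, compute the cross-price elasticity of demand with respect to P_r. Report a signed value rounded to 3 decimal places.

0.106

At the given values, D = 24200 − 350(82.5) + 1.84(20600) + 27.1(145) = 37158.5.
∂D/∂P_r = 27.1.
E = (27.1) × (145/37158.5) = 0.10574…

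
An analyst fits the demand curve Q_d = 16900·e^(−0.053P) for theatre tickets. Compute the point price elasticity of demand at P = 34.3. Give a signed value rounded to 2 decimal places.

-1.82

dQ_d/dP = −0.053·Q_d = -145.432. At P = 34.3, Q_d = 2743.99.
Ed = (dQ_d/dP)·(P/Q_d) = (-145.432) × (34.3/2743.99) = -1.8179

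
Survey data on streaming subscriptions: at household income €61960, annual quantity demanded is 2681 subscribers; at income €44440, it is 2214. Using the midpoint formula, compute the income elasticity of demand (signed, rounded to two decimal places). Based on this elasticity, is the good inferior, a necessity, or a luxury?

0.58; necessity

%ΔQ = (2214 − 2681)/[( 2681 + 2214)/2] = -467/2447.5 = -0.190806…
%ΔIncome = (44440 − 61960)/[( 61960 + 44440)/2] = -17520/53200 = -0.329323…
E_income = (-467/2447.5) / (-17520/53200) = 0.5793…
0 < E_income < 1 ⇒ normal good, necessity.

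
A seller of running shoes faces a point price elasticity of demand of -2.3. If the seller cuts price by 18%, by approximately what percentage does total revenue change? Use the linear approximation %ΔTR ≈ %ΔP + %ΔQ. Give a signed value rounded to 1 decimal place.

%ΔQ ≈ Ed × %ΔP = (-2.3) × (-18%) = +41.4000%
%ΔTR ≈ %ΔP + %ΔQ = (-18%) + (+41.4000%) = +23.4000%

+23.4%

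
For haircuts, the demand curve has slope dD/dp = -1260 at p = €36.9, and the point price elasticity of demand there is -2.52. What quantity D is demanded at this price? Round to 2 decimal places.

Ed = (dD/dp)·(p/D) ⇒ D = (dD/dp)·p/Ed = (-1260)·36.9/(-2.52) = 18450

18450.00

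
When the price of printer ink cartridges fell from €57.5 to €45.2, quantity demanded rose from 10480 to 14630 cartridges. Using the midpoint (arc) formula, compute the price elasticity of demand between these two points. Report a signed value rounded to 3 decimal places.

-1.380

%ΔQ = (14630 − 10480) / [(10480 + 14630)/2] = 4150/12555 = 0.330545…
%ΔP = (45.2 − 57.5) / [(57.5 + 45.2)/2] = -12.3/51.35 = -0.239532…
Arc Ed = %ΔQ / %ΔP = (4150/12555) / (-12.3/51.35) = -1.37996…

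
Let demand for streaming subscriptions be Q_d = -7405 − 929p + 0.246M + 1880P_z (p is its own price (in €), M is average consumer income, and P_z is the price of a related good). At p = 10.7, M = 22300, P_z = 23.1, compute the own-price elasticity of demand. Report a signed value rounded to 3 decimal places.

-0.315

At the given values, Q_d = -7405 − 929(10.7) + 0.246(22300) + 1880(23.1) = 31568.5.
∂Q_d/∂p = −929.
E = (-929) × (10.7/31568.5) = -0.31488…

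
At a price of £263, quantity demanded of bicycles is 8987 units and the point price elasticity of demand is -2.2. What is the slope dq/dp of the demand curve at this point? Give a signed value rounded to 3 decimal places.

Ed = (dq/dp)·(p/q) ⇒ dq/dp = Ed·q/p = (-2.2)·8987/263 = -75.17642…

-75.176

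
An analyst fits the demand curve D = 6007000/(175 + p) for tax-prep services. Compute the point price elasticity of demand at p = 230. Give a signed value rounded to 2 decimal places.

-0.57

dD/dp = −6007000/(175 + p)² = -36.6225. At p = 230, D = 14832.1.
Ed = (dD/dp)·(p/D) = (-36.6225) × (230/14832.1) = -0.5679…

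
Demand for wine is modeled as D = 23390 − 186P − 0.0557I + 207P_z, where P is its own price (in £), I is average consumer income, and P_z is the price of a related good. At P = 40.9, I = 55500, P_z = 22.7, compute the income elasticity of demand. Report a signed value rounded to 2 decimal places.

-0.18

At the given values, D = 23390 − 186(40.9) − 0.0557(55500) + 207(22.7) = 17390.15.
∂D/∂I = -0.0557.
E = (-0.0557) × (55500/17390.15) = -0.1777…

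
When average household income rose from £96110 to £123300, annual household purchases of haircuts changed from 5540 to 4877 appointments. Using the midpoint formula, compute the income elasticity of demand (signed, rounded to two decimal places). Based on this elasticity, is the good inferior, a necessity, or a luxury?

%ΔQ = (4877 − 5540)/[( 5540 + 4877)/2] = -663/5208.5 = -0.127291…
%ΔIncome = (123300 − 96110)/[( 96110 + 123300)/2] = 27190/109705 = 0.247846…
E_income = (-663/5208.5) / (27190/109705) = -0.5135…
E_income < 0 ⇒ inferior good.

-0.51; inferior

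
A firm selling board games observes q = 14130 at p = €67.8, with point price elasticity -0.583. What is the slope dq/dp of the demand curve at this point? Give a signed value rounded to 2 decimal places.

-121.50

Ed = (dq/dp)·(p/q) ⇒ dq/dp = Ed·q/p = (-0.583)·14130/67.8 = -121.5013…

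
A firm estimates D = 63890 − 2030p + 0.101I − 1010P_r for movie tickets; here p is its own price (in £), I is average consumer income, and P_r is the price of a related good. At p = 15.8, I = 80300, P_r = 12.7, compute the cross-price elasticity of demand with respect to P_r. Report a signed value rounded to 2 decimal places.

At the given values, D = 63890 − 2030(15.8) + 0.101(80300) − 1010(12.7) = 27099.3.
∂D/∂P_r = -1010.
E = (-1010) × (12.7/27099.3) = -0.4733…

-0.47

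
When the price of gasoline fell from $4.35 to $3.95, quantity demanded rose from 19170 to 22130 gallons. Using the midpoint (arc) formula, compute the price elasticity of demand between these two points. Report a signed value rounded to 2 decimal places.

%ΔQ = (22130 − 19170) / [(19170 + 22130)/2] = 2960/20650 = 0.143341…
%ΔP = (3.95 − 4.35) / [(4.35 + 3.95)/2] = -0.4/4.15 = -0.096385…
Arc Ed = %ΔQ / %ΔP = (2960/20650) / (-0.4/4.15) = -1.4871…

-1.49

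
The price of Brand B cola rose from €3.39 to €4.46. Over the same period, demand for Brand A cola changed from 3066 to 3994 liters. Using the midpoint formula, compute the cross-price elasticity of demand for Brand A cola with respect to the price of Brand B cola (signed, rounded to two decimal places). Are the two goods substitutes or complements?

0.96; substitutes

%ΔQ_{Brand A cola} = (3994 − 3066)/avg = 928/3530 = 0.262889…
%ΔP_{Brand B cola} = (4.46 − 3.39)/avg = 1.07/3.925 = 0.272611…
E_cross = (928/3530) / (1.07/3.925) = 0.9643…
E_cross > 0 ⇒ the goods are substitutes.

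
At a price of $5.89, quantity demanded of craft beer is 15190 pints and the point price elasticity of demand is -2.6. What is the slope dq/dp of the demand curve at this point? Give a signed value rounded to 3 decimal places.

Ed = (dq/dp)·(p/q) ⇒ dq/dp = Ed·q/p = (-2.6)·15190/5.89 = -6705.26315…

-6705.263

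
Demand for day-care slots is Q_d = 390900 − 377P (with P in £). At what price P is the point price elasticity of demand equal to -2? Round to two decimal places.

691.25

Ed = −377P/(390900 − 377P). Set this equal to -2:
377P = 2·(390900 − 377P) ⇒ 377P(1 + 2) = 2·390900
P = 2·390900 / (377·3) = 691.2466…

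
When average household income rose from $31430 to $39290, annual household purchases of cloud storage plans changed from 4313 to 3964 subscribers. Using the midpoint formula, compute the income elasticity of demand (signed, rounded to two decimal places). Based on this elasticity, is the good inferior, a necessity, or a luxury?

-0.38; inferior

%ΔQ = (3964 − 4313)/[( 4313 + 3964)/2] = -349/4138.5 = -0.084330…
%ΔIncome = (39290 − 31430)/[( 31430 + 39290)/2] = 7860/35360 = 0.222285…
E_income = (-349/4138.5) / (7860/35360) = -0.3793…
E_income < 0 ⇒ inferior good.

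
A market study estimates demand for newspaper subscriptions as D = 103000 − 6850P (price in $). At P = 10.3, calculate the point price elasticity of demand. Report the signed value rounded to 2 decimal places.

dD/dP = −6850. At P = 10.3, D = 103000 − 6850(10.3) = 32445.
Ed = (dD/dP)·(P/D) = −6850 × (10.3/32445) = -2.1746…

-2.17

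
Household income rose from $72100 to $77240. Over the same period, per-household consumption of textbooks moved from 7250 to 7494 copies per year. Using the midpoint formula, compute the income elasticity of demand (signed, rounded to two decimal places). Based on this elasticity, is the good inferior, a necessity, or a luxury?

0.48; necessity

%ΔQ = (7494 − 7250)/[( 7250 + 7494)/2] = 244/7372 = 0.033098…
%ΔIncome = (77240 − 72100)/[( 72100 + 77240)/2] = 5140/74670 = 0.068836…
E_income = (244/7372) / (5140/74670) = 0.4808…
0 < E_income < 1 ⇒ normal good, necessity.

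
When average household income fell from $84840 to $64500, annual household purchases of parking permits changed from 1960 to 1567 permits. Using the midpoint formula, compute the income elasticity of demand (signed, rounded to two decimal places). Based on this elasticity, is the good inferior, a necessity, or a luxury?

0.82; necessity

%ΔQ = (1567 − 1960)/[( 1960 + 1567)/2] = -393/1763.5 = -0.222852…
%ΔIncome = (64500 − 84840)/[( 84840 + 64500)/2] = -20340/74670 = -0.272398…
E_income = (-393/1763.5) / (-20340/74670) = 0.8181…
0 < E_income < 1 ⇒ normal good, necessity.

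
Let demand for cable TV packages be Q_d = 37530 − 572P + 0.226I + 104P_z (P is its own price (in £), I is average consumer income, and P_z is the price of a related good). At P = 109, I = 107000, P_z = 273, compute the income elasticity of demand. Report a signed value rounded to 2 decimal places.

At the given values, Q_d = 37530 − 572(109) + 0.226(107000) + 104(273) = 27756.
∂Q_d/∂I = 0.226.
E = (0.226) × (107000/27756) = 0.8712…

0.87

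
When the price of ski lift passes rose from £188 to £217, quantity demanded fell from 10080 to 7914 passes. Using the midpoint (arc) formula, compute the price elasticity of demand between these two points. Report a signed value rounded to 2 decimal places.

-1.68

%ΔQ = (7914 − 10080) / [(10080 + 7914)/2] = -2166/8997 = -0.240746…
%ΔP = (217 − 188) / [(188 + 217)/2] = 29/202.5 = 0.143209…
Arc Ed = %ΔQ / %ΔP = (-2166/8997) / (29/202.5) = -1.6810…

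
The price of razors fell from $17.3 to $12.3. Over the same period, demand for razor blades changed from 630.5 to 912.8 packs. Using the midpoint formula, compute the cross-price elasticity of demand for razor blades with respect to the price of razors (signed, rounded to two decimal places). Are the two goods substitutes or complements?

-1.08; complements

%ΔQ_{razor blades} = (912.8 − 630.5)/avg = 282.3/771.65 = 0.365839…
%ΔP_{razors} = (12.3 − 17.3)/avg = -5/14.8 = -0.337837…
E_cross = (282.3/771.65) / (-5/14.8) = -1.0828…
E_cross < 0 ⇒ the goods are complements.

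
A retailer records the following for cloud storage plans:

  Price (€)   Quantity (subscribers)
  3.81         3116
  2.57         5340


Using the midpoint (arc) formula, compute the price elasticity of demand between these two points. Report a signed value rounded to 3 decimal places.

-1.353

%ΔQ = (5340 − 3116) / [(3116 + 5340)/2] = 2224/4228 = 0.526017…
%ΔP = (2.57 − 3.81) / [(3.81 + 2.57)/2] = -1.24/3.19 = -0.388714…
Arc Ed = %ΔQ / %ΔP = (2224/4228) / (-1.24/3.19) = -1.35322…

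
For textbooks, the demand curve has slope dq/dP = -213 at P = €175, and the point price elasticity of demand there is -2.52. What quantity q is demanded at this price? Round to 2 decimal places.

14791.67

Ed = (dq/dP)·(P/q) ⇒ q = (dq/dP)·P/Ed = (-213)·175/(-2.52) = 14791.6666…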